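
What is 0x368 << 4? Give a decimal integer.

13952

0x368 = 00001101101000
shift left by 4 → 11011010000000 = 13952
(equivalently, 872 × 2^4 = 872 × 16)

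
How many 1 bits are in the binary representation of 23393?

23393 = 101101101100001
Count the 1s: 1 + 1 + 1 + 1 + 1 + 1 + 1 + 1 = 8

8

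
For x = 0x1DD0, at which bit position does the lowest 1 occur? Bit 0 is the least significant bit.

4

0x1DD0 = 1110111010000
Trailing zeros: 4, so the lowest set bit is bit 4 (value 16).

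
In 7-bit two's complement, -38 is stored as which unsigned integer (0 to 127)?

38 in 7 bits: 0100110
Invert: 1011001
Add 1:  1011010 = 90
(Check: 2^7 - 38 = 128 - 38 = 90.)

90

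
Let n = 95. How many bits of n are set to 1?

6

95 = 1011111
Count the 1s: 1 + 1 + 1 + 1 + 1 + 1 = 6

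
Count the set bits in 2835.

2835 = 101100010011
Count the 1s: 1 + 1 + 1 + 1 + 1 + 1 = 6

6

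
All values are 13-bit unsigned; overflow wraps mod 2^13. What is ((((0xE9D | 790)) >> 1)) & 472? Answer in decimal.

456

0xE9D = 0111010011101
790 = 0001100010110
→ | → 0111110011111 = 3999
→ >> 1 → 0011111001111 = 1999
472 = 0000111011000
→ & → 0000111001000 = 456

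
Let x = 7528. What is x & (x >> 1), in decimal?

3104

x = 1110101101000 = 7528
x>>1 = 0111010110100
AND  = 0110000100000 = 3104
(x & (x >> 1) has a 1 wherever x has two consecutive 1 bits.)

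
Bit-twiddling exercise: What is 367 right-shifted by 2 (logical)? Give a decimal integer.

91

367 = 101101111
shift right by 2 → 001011011 = 91
(equivalently, floor(367 / 4))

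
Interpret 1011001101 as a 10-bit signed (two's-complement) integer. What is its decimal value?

-307

pattern = 1011001101 (MSB is 1 ⇒ negative)
Invert: 0100110010, add 1 → 0100110011 = 307, so the value is -307.
(Equivalently: 717 - 2^10 = 717 - 1024 = -307.)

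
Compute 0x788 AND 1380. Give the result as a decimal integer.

1280

0x788 = 11110001000
1380 = 10101100100
AND → 10100000000 = 1280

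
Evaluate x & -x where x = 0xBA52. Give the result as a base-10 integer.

2

x = 1011101001010010 = 47698
-x (two's complement) = …0100010110101110
AND   = 0000000000000010 = 2
(x & -x isolates the lowest set bit of x.)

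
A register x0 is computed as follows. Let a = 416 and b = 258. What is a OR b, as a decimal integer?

418

416 = 110100000
258 = 100000010
 OR → 110100010 = 418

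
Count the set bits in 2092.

4

2092 = 100000101100
Count the 1s: 1 + 1 + 1 + 1 = 4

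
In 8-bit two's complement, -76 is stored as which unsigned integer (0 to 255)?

76 in 8 bits: 01001100
Invert: 10110011
Add 1:  10110100 = 180
(Check: 2^8 - 76 = 256 - 76 = 180.)

180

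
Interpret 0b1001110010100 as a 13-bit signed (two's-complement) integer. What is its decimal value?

-3180

pattern = 1001110010100 (MSB is 1 ⇒ negative)
Invert: 0110001101011, add 1 → 0110001101100 = 3180, so the value is -3180.
(Equivalently: 5012 - 2^13 = 5012 - 8192 = -3180.)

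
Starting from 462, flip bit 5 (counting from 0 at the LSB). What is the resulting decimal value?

494

x = 111001110
bit 5 is currently 0; toggle it via x ^ (1 << 5) = x ^ 32
→ 111101110 = 494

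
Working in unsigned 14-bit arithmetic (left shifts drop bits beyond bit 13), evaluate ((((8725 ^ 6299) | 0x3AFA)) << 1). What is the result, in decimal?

13820

8725 = 10001000010101
6299 = 01100010011011
→ ^ → 11101010001110 = 14990
0x3AFA = 11101011111010
→ | → 11101011111110 = 15102
→ << 1 (mod 2^14) → 11010111111100 = 13820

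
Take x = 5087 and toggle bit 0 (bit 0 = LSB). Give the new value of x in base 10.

x = 1001111011111
bit 0 is currently 1; toggle it via x ^ (1 << 0) = x ^ 1
→ 1001111011110 = 5086

5086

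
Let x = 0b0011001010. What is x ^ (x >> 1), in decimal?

175

x = 11001010 = 202
x>>1 = 01100101
XOR  = 10101111 = 175
(x ^ (x >> 1) gives the standard binary-reflected Gray code of x.)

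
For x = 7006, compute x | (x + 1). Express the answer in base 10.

x = 1101101011110 = 7006
x + 1 = 1101101011111
OR    = 1101101011111 = 7007
(x | (x + 1) sets the lowest cleared bit.)

7007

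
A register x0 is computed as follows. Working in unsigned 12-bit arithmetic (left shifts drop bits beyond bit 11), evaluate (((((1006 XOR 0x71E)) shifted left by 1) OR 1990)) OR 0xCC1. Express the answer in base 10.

4071

1006 = 001111101110
0x71E = 011100011110
→ XOR → 010011110000 = 1264
→ shifted left by 1 (mod 2^12) → 100111100000 = 2528
1990 = 011111000110
→ OR → 111111100110 = 4070
0xCC1 = 110011000001
→ OR → 111111100111 = 4071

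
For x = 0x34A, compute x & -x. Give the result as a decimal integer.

2

x = 1101001010 = 842
-x (two's complement) = …0010110110
AND   = 0000000010 = 2
(x & -x isolates the lowest set bit of x.)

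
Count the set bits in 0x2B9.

6

0x2B9 = 1010111001
Count the 1s: 1 + 1 + 1 + 1 + 1 + 1 = 6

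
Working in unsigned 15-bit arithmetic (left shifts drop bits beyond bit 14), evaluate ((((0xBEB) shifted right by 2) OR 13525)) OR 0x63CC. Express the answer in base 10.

30719

0xBEB = 000101111101011
→ shifted right by 2 → 000001011111010 = 762
13525 = 011010011010101
→ OR → 011011011111111 = 14079
0x63CC = 110001111001100
→ OR → 111011111111111 = 30719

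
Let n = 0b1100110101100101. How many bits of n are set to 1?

9

n = 1100110101100101
Count the 1s: 1 + 1 + 1 + 1 + 1 + 1 + 1 + 1 + 1 = 9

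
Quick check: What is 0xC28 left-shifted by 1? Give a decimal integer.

6224

0xC28 = 0110000101000
shift left by 1 → 1100001010000 = 6224
(equivalently, 3112 × 2^1 = 3112 × 2)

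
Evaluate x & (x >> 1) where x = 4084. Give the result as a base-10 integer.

2032

x = 111111110100 = 4084
x>>1 = 011111111010
AND  = 011111110000 = 2032
(x & (x >> 1) has a 1 wherever x has two consecutive 1 bits.)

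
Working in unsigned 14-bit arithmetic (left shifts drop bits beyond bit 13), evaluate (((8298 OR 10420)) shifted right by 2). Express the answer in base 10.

2623

8298 = 10000001101010
10420 = 10100010110100
→ OR → 10100011111110 = 10494
→ shifted right by 2 → 00101000111111 = 2623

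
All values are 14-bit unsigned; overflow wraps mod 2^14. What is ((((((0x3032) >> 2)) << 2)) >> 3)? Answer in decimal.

0x3032 = 11000000110010
→ >> 2 → 00110000001100 = 3084
→ << 2 (mod 2^14) → 11000000110000 = 12336
→ >> 3 → 00011000000110 = 1542

1542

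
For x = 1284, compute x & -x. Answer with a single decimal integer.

x = 10100000100 = 1284
-x (two's complement) = …01011111100
AND   = 00000000100 = 4
(x & -x isolates the lowest set bit of x.)

4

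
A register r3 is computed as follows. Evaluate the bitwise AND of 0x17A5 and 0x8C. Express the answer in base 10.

132

0x17A5 = 1011110100101
0x8C = 0000010001100
AND → 0000010000100 = 132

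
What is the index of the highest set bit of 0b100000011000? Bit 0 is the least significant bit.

0b100000011000 = 100000011000
The topmost 1 is at position 11 (since 2^11 = 2048 ≤ 2072 < 4096).

11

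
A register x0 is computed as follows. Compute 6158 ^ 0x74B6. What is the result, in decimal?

27832

6158 = 001100000001110
0x74B6 = 111010010110110
XOR → 110110010111000 = 27832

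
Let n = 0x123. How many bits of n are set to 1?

0x123 = 100100011
Count the 1s: 1 + 1 + 1 + 1 = 4

4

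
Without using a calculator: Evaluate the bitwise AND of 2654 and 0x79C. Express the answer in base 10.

540

2654 = 101001011110
0x79C = 011110011100
AND → 001000011100 = 540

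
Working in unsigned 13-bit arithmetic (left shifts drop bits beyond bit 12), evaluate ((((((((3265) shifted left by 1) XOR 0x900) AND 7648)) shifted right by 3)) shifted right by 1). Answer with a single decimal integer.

264

3265 = 0110011000001
→ shifted left by 1 (mod 2^13) → 1100110000010 = 6530
0x900 = 0100100000000
→ XOR → 1000010000010 = 4226
7648 = 1110111100000
→ AND → 1000010000000 = 4224
→ shifted right by 3 → 0001000010000 = 528
→ shifted right by 1 → 0000100001000 = 264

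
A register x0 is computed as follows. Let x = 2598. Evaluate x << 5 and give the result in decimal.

2598 = 00000101000100110
shift left by 5 → 10100010011000000 = 83136
(equivalently, 2598 × 2^5 = 2598 × 32)

83136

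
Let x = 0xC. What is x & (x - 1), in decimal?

8

x = 1100 = 12
x - 1 = 1011
AND   = 1000 = 8
(x & (x - 1) clears the lowest set bit of x.)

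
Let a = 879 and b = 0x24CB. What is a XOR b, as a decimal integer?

10148

879 = 00001101101111
0x24CB = 10010011001011
XOR → 10011110100100 = 10148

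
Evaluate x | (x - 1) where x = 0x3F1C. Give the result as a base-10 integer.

x = 11111100011100 = 16156
x - 1 = 11111100011011
OR    = 11111100011111 = 16159
(x | (x - 1) sets all bits below the lowest set bit.)

16159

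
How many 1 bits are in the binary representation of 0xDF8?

0xDF8 = 110111111000
Count the 1s: 1 + 1 + 1 + 1 + 1 + 1 + 1 + 1 = 8

8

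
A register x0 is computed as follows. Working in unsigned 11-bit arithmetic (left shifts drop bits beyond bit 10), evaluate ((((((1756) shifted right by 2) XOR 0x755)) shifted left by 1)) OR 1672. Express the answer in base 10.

1996

1756 = 11011011100
→ shifted right by 2 → 00110110111 = 439
0x755 = 11101010101
→ XOR → 11011100010 = 1762
→ shifted left by 1 (mod 2^11) → 10111000100 = 1476
1672 = 11010001000
→ OR → 11111001100 = 1996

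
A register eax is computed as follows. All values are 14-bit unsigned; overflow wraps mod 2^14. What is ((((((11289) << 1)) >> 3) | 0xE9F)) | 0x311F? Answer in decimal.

16287

11289 = 10110000011001
→ << 1 (mod 2^14) → 01100000110010 = 6194
→ >> 3 → 00001100000110 = 774
0xE9F = 00111010011111
→ | → 00111110011111 = 3999
0x311F = 11000100011111
→ | → 11111110011111 = 16287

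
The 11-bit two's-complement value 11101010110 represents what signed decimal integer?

pattern = 11101010110 (MSB is 1 ⇒ negative)
Invert: 00010101001, add 1 → 00010101010 = 170, so the value is -170.
(Equivalently: 1878 - 2^11 = 1878 - 2048 = -170.)

-170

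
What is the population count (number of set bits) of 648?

3

648 = 1010001000
Count the 1s: 1 + 1 + 1 = 3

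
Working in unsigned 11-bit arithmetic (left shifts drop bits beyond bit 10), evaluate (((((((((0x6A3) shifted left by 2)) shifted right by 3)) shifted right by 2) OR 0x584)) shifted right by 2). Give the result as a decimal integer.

0x6A3 = 11010100011
→ shifted left by 2 (mod 2^11) → 01010001100 = 652
→ shifted right by 3 → 00001010001 = 81
→ shifted right by 2 → 00000010100 = 20
0x584 = 10110000100
→ OR → 10110010100 = 1428
→ shifted right by 2 → 00101100101 = 357

357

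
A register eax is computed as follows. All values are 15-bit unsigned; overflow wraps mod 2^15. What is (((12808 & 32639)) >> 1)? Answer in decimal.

12808 = 011001000001000
32639 = 111111101111111
→ & → 011001000001000 = 12808
→ >> 1 → 001100100000100 = 6404

6404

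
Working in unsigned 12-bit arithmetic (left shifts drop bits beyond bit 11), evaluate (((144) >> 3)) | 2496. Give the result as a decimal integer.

144 = 000010010000
→ >> 3 → 000000010010 = 18
2496 = 100111000000
→ | → 100111010010 = 2514

2514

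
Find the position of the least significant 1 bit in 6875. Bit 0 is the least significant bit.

6875 = 1101011011011
Trailing zeros: 0, so the lowest set bit is bit 0 (value 1).

0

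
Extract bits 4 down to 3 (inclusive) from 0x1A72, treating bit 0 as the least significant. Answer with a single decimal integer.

2

v = 1101001110010
Shift right by 3: 1101001110
Mask low 2 bits: 10 = 2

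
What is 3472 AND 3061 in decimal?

3472 = 110110010000
3061 = 101111110101
AND → 100110010000 = 2448

2448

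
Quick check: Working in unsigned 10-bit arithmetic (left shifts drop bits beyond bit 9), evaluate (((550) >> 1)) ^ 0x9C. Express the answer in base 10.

399

550 = 1000100110
→ >> 1 → 0100010011 = 275
0x9C = 0010011100
→ ^ → 0110001111 = 399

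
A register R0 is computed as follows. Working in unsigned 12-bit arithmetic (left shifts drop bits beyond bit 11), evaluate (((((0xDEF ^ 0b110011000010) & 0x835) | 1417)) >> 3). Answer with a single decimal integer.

0xDEF = 110111101111
0b110011000010 = 110011000010
→ ^ → 000100101101 = 301
0x835 = 100000110101
→ & → 000000100101 = 37
1417 = 010110001001
→ | → 010110101101 = 1453
→ >> 3 → 000010110101 = 181

181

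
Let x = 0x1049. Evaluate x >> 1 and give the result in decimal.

0x1049 = 1000001001001
shift right by 1 → 0100000100100 = 2084
(equivalently, floor(4169 / 2))

2084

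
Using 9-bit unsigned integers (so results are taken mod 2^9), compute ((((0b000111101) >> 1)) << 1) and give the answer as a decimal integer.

60

0b000111101 = 000111101
→ >> 1 → 000011110 = 30
→ << 1 (mod 2^9) → 000111100 = 60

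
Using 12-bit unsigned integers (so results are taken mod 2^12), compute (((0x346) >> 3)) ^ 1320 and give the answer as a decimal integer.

1344

0x346 = 001101000110
→ >> 3 → 000001101000 = 104
1320 = 010100101000
→ ^ → 010101000000 = 1344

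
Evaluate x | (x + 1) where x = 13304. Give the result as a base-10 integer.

13305

x = 11001111111000 = 13304
x + 1 = 11001111111001
OR    = 11001111111001 = 13305
(x | (x + 1) sets the lowest cleared bit.)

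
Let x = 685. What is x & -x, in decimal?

x = 1010101101 = 685
-x (two's complement) = …0101010011
AND   = 0000000001 = 1
(x & -x isolates the lowest set bit of x.)

1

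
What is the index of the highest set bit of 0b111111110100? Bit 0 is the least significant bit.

0b111111110100 = 111111110100
The topmost 1 is at position 11 (since 2^11 = 2048 ≤ 4084 < 4096).

11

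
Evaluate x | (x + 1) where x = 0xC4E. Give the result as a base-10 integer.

3151

x = 110001001110 = 3150
x + 1 = 110001001111
OR    = 110001001111 = 3151
(x | (x + 1) sets the lowest cleared bit.)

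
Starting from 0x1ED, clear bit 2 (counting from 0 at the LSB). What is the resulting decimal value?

489

x = 0111101101
bit 2 is currently 1; clear it via x & ~(1 << 2) = x & ~4
→ 0111101001 = 489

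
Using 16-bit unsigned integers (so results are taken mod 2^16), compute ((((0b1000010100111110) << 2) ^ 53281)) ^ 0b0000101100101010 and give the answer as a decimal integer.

53235

0b1000010100111110 = 1000010100111110
→ << 2 (mod 2^16) → 0001010011111000 = 5368
53281 = 1101000000100001
→ ^ → 1100010011011001 = 50393
0b0000101100101010 = 0000101100101010
→ ^ → 1100111111110011 = 53235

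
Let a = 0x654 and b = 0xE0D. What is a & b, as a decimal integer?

0x654 = 011001010100
0xE0D = 111000001101
AND → 011000000100 = 1540

1540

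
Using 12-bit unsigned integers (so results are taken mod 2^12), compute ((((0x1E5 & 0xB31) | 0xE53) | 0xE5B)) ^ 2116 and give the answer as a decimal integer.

0x1E5 = 000111100101
0xB31 = 101100110001
→ & → 000100100001 = 289
0xE53 = 111001010011
→ | → 111101110011 = 3955
0xE5B = 111001011011
→ | → 111101111011 = 3963
2116 = 100001000100
→ ^ → 011100111111 = 1855

1855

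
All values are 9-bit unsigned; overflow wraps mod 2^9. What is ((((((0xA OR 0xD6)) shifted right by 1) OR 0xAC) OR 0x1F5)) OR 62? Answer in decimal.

0xA = 000001010
0xD6 = 011010110
→ OR → 011011110 = 222
→ shifted right by 1 → 001101111 = 111
0xAC = 010101100
→ OR → 011101111 = 239
0x1F5 = 111110101
→ OR → 111111111 = 511
62 = 000111110
→ OR → 111111111 = 511

511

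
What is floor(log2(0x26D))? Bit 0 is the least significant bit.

0x26D = 1001101101
The topmost 1 is at position 9 (since 2^9 = 512 ≤ 621 < 1024).

9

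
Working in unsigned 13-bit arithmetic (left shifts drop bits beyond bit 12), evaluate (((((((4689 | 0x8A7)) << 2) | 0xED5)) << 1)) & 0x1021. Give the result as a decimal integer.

4128

4689 = 1001001010001
0x8A7 = 0100010100111
→ | → 1101011110111 = 6903
→ << 2 (mod 2^13) → 0101111011100 = 3036
0xED5 = 0111011010101
→ | → 0111111011101 = 4061
→ << 1 (mod 2^13) → 1111110111010 = 8122
0x1021 = 1000000100001
→ & → 1000000100000 = 4128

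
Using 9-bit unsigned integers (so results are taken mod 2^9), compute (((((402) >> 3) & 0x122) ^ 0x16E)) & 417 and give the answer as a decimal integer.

402 = 110010010
→ >> 3 → 000110010 = 50
0x122 = 100100010
→ & → 000100010 = 34
0x16E = 101101110
→ ^ → 101001100 = 332
417 = 110100001
→ & → 100000000 = 256

256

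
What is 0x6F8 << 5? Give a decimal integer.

57088

0x6F8 = 0000011011111000
shift left by 5 → 1101111100000000 = 57088
(equivalently, 1784 × 2^5 = 1784 × 32)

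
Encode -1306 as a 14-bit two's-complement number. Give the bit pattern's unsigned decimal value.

15078

1306 in 14 bits: 00010100011010
Invert: 11101011100101
Add 1:  11101011100110 = 15078
(Check: 2^14 - 1306 = 16384 - 1306 = 15078.)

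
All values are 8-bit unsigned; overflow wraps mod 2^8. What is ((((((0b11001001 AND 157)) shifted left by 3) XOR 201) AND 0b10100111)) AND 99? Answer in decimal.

0b11001001 = 11001001
157 = 10011101
→ AND → 10001001 = 137
→ shifted left by 3 (mod 2^8) → 01001000 = 72
201 = 11001001
→ XOR → 10000001 = 129
0b10100111 = 10100111
→ AND → 10000001 = 129
99 = 01100011
→ AND → 00000001 = 1

1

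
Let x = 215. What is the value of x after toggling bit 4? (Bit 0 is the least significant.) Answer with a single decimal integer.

199

x = 011010111
bit 4 is currently 1; toggle it via x ^ (1 << 4) = x ^ 16
→ 011000111 = 199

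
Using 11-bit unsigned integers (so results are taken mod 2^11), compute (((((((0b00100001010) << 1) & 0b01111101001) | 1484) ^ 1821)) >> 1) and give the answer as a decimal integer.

0b00100001010 = 00100001010
→ << 1 (mod 2^11) → 01000010100 = 532
0b01111101001 = 01111101001
→ & → 01000000000 = 512
1484 = 10111001100
→ | → 11111001100 = 1996
1821 = 11100011101
→ ^ → 00011010001 = 209
→ >> 1 → 00001101000 = 104

104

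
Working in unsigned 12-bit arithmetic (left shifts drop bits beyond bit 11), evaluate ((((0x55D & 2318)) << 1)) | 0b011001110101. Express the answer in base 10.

1661

0x55D = 010101011101
2318 = 100100001110
→ & → 000100001100 = 268
→ << 1 (mod 2^12) → 001000011000 = 536
0b011001110101 = 011001110101
→ | → 011001111101 = 1661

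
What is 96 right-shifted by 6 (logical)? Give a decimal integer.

1

96 = 1100000
shift right by 6 → 0000001 = 1
(equivalently, floor(96 / 64))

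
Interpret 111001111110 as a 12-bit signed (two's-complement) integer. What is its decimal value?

pattern = 111001111110 (MSB is 1 ⇒ negative)
Invert: 000110000001, add 1 → 000110000010 = 386, so the value is -386.
(Equivalently: 3710 - 2^12 = 3710 - 4096 = -386.)

-386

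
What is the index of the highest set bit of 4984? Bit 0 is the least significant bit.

12

4984 = 1001101111000
The topmost 1 is at position 12 (since 2^12 = 4096 ≤ 4984 < 8192).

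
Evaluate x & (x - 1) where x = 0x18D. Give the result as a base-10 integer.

x = 110001101 = 397
x - 1 = 110001100
AND   = 110001100 = 396
(x & (x - 1) clears the lowest set bit of x.)

396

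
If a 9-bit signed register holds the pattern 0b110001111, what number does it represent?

pattern = 110001111 (MSB is 1 ⇒ negative)
Invert: 001110000, add 1 → 001110001 = 113, so the value is -113.
(Equivalently: 399 - 2^9 = 399 - 512 = -113.)

-113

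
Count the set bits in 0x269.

5

0x269 = 1001101001
Count the 1s: 1 + 1 + 1 + 1 + 1 = 5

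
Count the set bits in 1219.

1219 = 10011000011
Count the 1s: 1 + 1 + 1 + 1 + 1 = 5

5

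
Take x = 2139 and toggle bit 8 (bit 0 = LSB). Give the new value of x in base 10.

x = 0100001011011
bit 8 is currently 0; toggle it via x ^ (1 << 8) = x ^ 256
→ 0100101011011 = 2395

2395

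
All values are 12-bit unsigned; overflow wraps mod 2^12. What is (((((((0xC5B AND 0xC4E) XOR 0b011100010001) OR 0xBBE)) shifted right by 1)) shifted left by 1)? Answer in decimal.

0xC5B = 110001011011
0xC4E = 110001001110
→ AND → 110001001010 = 3146
0b011100010001 = 011100010001
→ XOR → 101101011011 = 2907
0xBBE = 101110111110
→ OR → 101111111111 = 3071
→ shifted right by 1 → 010111111111 = 1535
→ shifted left by 1 (mod 2^12) → 101111111110 = 3070

3070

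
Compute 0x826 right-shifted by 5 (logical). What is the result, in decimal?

65

0x826 = 100000100110
shift right by 5 → 000001000001 = 65
(equivalently, floor(2086 / 32))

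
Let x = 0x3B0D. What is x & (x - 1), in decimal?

15116

x = 11101100001101 = 15117
x - 1 = 11101100001100
AND   = 11101100001100 = 15116
(x & (x - 1) clears the lowest set bit of x.)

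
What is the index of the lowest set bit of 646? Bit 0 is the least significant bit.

1

646 = 1010000110
Trailing zeros: 1, so the lowest set bit is bit 1 (value 2).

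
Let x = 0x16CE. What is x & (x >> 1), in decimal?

x = 1011011001110 = 5838
x>>1 = 0101101100111
AND  = 0001001000110 = 582
(x & (x >> 1) has a 1 wherever x has two consecutive 1 bits.)

582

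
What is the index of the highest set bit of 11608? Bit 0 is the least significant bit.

11608 = 10110101011000
The topmost 1 is at position 13 (since 2^13 = 8192 ≤ 11608 < 16384).

13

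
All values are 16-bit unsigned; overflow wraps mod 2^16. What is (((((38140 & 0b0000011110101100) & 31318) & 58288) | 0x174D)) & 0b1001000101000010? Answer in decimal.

38140 = 1001010011111100
0b0000011110101100 = 0000011110101100
→ & → 0000010010101100 = 1196
31318 = 0111101001010110
→ & → 0000000000000100 = 4
58288 = 1110001110110000
→ & → 0000000000000000 = 0
0x174D = 0001011101001101
→ | → 0001011101001101 = 5965
0b1001000101000010 = 1001000101000010
→ & → 0001000101000000 = 4416

4416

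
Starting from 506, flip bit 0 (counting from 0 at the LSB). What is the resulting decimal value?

507

x = 111111010
bit 0 is currently 0; toggle it via x ^ (1 << 0) = x ^ 1
→ 111111011 = 507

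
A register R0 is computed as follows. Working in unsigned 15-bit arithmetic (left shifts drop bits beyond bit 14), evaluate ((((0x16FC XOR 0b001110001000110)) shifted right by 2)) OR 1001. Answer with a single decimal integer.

1007

0x16FC = 001011011111100
0b001110001000110 = 001110001000110
→ XOR → 000101010111010 = 2746
→ shifted right by 2 → 000001010101110 = 686
1001 = 000001111101001
→ OR → 000001111101111 = 1007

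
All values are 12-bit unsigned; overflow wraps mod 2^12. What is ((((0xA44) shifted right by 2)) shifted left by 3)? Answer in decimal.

0xA44 = 101001000100
→ shifted right by 2 → 001010010001 = 657
→ shifted left by 3 (mod 2^12) → 010010001000 = 1160

1160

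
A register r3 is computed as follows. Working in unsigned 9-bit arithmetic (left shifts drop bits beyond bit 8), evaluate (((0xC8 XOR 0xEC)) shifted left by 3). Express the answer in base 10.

288

0xC8 = 011001000
0xEC = 011101100
→ XOR → 000100100 = 36
→ shifted left by 3 (mod 2^9) → 100100000 = 288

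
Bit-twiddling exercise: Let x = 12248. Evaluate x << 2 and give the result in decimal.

48992

12248 = 0010111111011000
shift left by 2 → 1011111101100000 = 48992
(equivalently, 12248 × 2^2 = 12248 × 4)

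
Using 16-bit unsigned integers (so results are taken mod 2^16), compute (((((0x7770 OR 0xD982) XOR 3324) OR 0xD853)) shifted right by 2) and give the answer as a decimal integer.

0x7770 = 0111011101110000
0xD982 = 1101100110000010
→ OR → 1111111111110010 = 65522
3324 = 0000110011111100
→ XOR → 1111001100001110 = 62222
0xD853 = 1101100001010011
→ OR → 1111101101011111 = 64351
→ shifted right by 2 → 0011111011010111 = 16087

16087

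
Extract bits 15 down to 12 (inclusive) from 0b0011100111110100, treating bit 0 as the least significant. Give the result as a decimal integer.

v = 0011100111110100
Shift right by 12: 0011
Mask low 4 bits: 0011 = 3

3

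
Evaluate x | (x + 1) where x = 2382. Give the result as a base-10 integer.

2383

x = 100101001110 = 2382
x + 1 = 100101001111
OR    = 100101001111 = 2383
(x | (x + 1) sets the lowest cleared bit.)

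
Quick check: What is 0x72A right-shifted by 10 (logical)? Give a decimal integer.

0x72A = 11100101010
shift right by 10 → 00000000001 = 1
(equivalently, floor(1834 / 1024))

1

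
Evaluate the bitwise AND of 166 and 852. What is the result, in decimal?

4

166 = 0010100110
852 = 1101010100
AND → 0000000100 = 4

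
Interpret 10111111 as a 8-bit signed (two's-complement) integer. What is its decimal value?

pattern = 10111111 (MSB is 1 ⇒ negative)
Invert: 01000000, add 1 → 01000001 = 65, so the value is -65.
(Equivalently: 191 - 2^8 = 191 - 256 = -65.)

-65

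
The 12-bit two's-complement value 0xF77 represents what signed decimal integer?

pattern = 111101110111 (MSB is 1 ⇒ negative)
Invert: 000010001000, add 1 → 000010001001 = 137, so the value is -137.
(Equivalently: 3959 - 2^12 = 3959 - 4096 = -137.)

-137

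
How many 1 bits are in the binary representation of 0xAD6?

0xAD6 = 101011010110
Count the 1s: 1 + 1 + 1 + 1 + 1 + 1 + 1 = 7

7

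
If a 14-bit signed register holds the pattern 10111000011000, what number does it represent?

pattern = 10111000011000 (MSB is 1 ⇒ negative)
Invert: 01000111100111, add 1 → 01000111101000 = 4584, so the value is -4584.
(Equivalently: 11800 - 2^14 = 11800 - 16384 = -4584.)

-4584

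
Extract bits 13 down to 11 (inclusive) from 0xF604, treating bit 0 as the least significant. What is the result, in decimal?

6

v = 1111011000000100
Shift right by 11: 11110
Mask low 3 bits: 110 = 6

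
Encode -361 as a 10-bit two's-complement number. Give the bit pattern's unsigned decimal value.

361 in 10 bits: 0101101001
Invert: 1010010110
Add 1:  1010010111 = 663
(Check: 2^10 - 361 = 1024 - 361 = 663.)

663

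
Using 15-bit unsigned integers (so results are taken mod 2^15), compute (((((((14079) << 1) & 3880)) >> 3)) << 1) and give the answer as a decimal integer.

842

14079 = 011011011111111
→ << 1 (mod 2^15) → 110110111111110 = 28158
3880 = 000111100101000
→ & → 000110100101000 = 3368
→ >> 3 → 000000110100101 = 421
→ << 1 (mod 2^15) → 000001101001010 = 842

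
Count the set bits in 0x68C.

5

0x68C = 11010001100
Count the 1s: 1 + 1 + 1 + 1 + 1 = 5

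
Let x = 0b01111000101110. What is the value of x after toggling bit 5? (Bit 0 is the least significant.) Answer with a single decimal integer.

x = 01111000101110
bit 5 is currently 1; toggle it via x ^ (1 << 5) = x ^ 32
→ 01111000001110 = 7694

7694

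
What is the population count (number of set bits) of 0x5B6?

0x5B6 = 10110110110
Count the 1s: 1 + 1 + 1 + 1 + 1 + 1 + 1 = 7

7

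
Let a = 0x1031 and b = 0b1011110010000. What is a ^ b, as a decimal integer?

0x1031 = 1000000110001
b = 1011110010000
XOR → 0011110100001 = 1953

1953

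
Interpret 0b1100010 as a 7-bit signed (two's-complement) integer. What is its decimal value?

-30

pattern = 1100010 (MSB is 1 ⇒ negative)
Invert: 0011101, add 1 → 0011110 = 30, so the value is -30.
(Equivalently: 98 - 2^7 = 98 - 128 = -30.)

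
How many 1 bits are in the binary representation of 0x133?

0x133 = 100110011
Count the 1s: 1 + 1 + 1 + 1 + 1 = 5

5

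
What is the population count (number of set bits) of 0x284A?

5

0x284A = 10100001001010
Count the 1s: 1 + 1 + 1 + 1 + 1 = 5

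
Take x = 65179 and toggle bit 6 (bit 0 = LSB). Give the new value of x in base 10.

65243

x = 1111111010011011
bit 6 is currently 0; toggle it via x ^ (1 << 6) = x ^ 64
→ 1111111011011011 = 65243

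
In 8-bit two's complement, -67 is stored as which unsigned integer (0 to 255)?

189

67 in 8 bits: 01000011
Invert: 10111100
Add 1:  10111101 = 189
(Check: 2^8 - 67 = 256 - 67 = 189.)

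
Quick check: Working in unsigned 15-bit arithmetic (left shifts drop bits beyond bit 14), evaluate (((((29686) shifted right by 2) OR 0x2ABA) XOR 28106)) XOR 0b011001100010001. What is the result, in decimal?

29686 = 111001111110110
→ shifted right by 2 → 001110011111101 = 7421
0x2ABA = 010101010111010
→ OR → 011111011111111 = 16127
28106 = 110110111001010
→ XOR → 101001100110101 = 21301
0b011001100010001 = 011001100010001
→ XOR → 110000000100100 = 24612

24612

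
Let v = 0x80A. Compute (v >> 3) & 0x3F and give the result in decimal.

1

v = 0100000001010
Shift right by 3: 0100000001
Mask low 6 bits: 000001 = 1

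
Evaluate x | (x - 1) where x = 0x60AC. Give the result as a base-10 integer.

x = 110000010101100 = 24748
x - 1 = 110000010101011
OR    = 110000010101111 = 24751
(x | (x - 1) sets all bits below the lowest set bit.)

24751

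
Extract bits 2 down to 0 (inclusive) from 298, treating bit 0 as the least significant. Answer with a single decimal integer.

2

v = 100101010
Shift right by 0: 100101010
Mask low 3 bits: 010 = 2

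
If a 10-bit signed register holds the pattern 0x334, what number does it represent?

-204

pattern = 1100110100 (MSB is 1 ⇒ negative)
Invert: 0011001011, add 1 → 0011001100 = 204, so the value is -204.
(Equivalently: 820 - 2^10 = 820 - 1024 = -204.)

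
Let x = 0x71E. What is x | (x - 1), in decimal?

x = 11100011110 = 1822
x - 1 = 11100011101
OR    = 11100011111 = 1823
(x | (x - 1) sets all bits below the lowest set bit.)

1823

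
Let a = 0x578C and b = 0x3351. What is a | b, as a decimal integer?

0x578C = 101011110001100
0x3351 = 011001101010001
 OR → 111011111011101 = 30685

30685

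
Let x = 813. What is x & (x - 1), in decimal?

812

x = 1100101101 = 813
x - 1 = 1100101100
AND   = 1100101100 = 812
(x & (x - 1) clears the lowest set bit of x.)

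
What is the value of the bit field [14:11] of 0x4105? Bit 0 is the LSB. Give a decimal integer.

v = 100000100000101
Shift right by 11: 1000
Mask low 4 bits: 1000 = 8

8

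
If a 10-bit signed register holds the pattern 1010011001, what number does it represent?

pattern = 1010011001 (MSB is 1 ⇒ negative)
Invert: 0101100110, add 1 → 0101100111 = 359, so the value is -359.
(Equivalently: 665 - 2^10 = 665 - 1024 = -359.)

-359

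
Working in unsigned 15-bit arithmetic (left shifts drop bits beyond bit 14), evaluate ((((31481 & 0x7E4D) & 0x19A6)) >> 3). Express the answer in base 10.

768

31481 = 111101011111001
0x7E4D = 111111001001101
→ & → 111101001001001 = 31305
0x19A6 = 001100110100110
→ & → 001100000000000 = 6144
→ >> 3 → 000001100000000 = 768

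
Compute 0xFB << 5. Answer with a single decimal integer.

0xFB = 0000011111011
shift left by 5 → 1111101100000 = 8032
(equivalently, 251 × 2^5 = 251 × 32)

8032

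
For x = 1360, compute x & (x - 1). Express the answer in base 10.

x = 10101010000 = 1360
x - 1 = 10101001111
AND   = 10101000000 = 1344
(x & (x - 1) clears the lowest set bit of x.)

1344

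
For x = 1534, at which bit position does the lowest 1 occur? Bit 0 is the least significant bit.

1

1534 = 10111111110
Trailing zeros: 1, so the lowest set bit is bit 1 (value 2).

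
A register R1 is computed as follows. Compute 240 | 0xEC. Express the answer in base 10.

240 = 11110000
0xEC = 11101100
 OR → 11111100 = 252

252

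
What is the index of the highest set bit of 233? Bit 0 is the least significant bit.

233 = 11101001
The topmost 1 is at position 7 (since 2^7 = 128 ≤ 233 < 256).

7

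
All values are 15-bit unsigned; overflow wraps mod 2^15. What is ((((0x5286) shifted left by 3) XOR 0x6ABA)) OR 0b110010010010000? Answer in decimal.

0x5286 = 101001010000110
→ shifted left by 3 (mod 2^15) → 001010000110000 = 5168
0x6ABA = 110101010111010
→ XOR → 111111010001010 = 32394
0b110010010010000 = 110010010010000
→ OR → 111111010011010 = 32410

32410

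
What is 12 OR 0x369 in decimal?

12 = 0000001100
0x369 = 1101101001
 OR → 1101101101 = 877

877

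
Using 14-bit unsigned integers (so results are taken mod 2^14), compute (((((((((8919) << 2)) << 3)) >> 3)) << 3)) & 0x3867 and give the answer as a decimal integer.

8919 = 10001011010111
→ << 2 (mod 2^14) → 00101101011100 = 2908
→ << 3 (mod 2^14) → 01101011100000 = 6880
→ >> 3 → 00001101011100 = 860
→ << 3 (mod 2^14) → 01101011100000 = 6880
0x3867 = 11100001100111
→ & → 01100001100000 = 6240

6240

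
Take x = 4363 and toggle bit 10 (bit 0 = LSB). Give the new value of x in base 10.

5387

x = 01000100001011
bit 10 is currently 0; toggle it via x ^ (1 << 10) = x ^ 1024
→ 01010100001011 = 5387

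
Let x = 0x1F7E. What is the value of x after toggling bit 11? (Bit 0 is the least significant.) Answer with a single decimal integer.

x = 01111101111110
bit 11 is currently 1; toggle it via x ^ (1 << 11) = x ^ 2048
→ 01011101111110 = 6014

6014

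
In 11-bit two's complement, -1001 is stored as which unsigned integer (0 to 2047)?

1001 in 11 bits: 01111101001
Invert: 10000010110
Add 1:  10000010111 = 1047
(Check: 2^11 - 1001 = 2048 - 1001 = 1047.)

1047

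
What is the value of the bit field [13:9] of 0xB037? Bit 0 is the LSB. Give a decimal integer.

24

v = 1011000000110111
Shift right by 9: 1011000
Mask low 5 bits: 11000 = 24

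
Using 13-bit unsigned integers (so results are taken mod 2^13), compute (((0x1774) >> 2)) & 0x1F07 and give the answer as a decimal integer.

0x1774 = 1011101110100
→ >> 2 → 0010111011101 = 1501
0x1F07 = 1111100000111
→ & → 0010100000101 = 1285

1285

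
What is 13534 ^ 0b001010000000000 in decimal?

8414

13534 = 11010011011110
b = 01010000000000
XOR → 10000011011110 = 8414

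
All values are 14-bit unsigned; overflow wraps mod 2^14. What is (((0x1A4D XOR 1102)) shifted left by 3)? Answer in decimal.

12312

0x1A4D = 01101001001101
1102 = 00010001001110
→ XOR → 01111000000011 = 7683
→ shifted left by 3 (mod 2^14) → 11000000011000 = 12312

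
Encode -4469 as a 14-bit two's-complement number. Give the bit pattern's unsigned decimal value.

4469 in 14 bits: 01000101110101
Invert: 10111010001010
Add 1:  10111010001011 = 11915
(Check: 2^14 - 4469 = 16384 - 4469 = 11915.)

11915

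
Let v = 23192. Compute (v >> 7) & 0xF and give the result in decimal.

5

v = 0101101010011000
Shift right by 7: 010110101
Mask low 4 bits: 0101 = 5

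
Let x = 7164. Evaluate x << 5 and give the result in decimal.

229248

7164 = 000001101111111100
shift left by 5 → 110111111110000000 = 229248
(equivalently, 7164 × 2^5 = 7164 × 32)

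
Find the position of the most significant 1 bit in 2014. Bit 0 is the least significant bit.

10

2014 = 11111011110
The topmost 1 is at position 10 (since 2^10 = 1024 ≤ 2014 < 2048).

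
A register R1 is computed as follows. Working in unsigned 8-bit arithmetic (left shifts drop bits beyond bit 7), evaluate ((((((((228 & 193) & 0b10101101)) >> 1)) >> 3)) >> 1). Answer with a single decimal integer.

4

228 = 11100100
193 = 11000001
→ & → 11000000 = 192
0b10101101 = 10101101
→ & → 10000000 = 128
→ >> 1 → 01000000 = 64
→ >> 3 → 00001000 = 8
→ >> 1 → 00000100 = 4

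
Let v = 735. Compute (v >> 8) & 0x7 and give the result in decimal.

v = 01011011111
Shift right by 8: 010
Mask low 3 bits: 010 = 2

2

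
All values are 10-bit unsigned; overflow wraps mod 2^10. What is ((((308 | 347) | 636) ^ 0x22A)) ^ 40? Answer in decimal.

381

308 = 0100110100
347 = 0101011011
→ | → 0101111111 = 383
636 = 1001111100
→ | → 1101111111 = 895
0x22A = 1000101010
→ ^ → 0101010101 = 341
40 = 0000101000
→ ^ → 0101111101 = 381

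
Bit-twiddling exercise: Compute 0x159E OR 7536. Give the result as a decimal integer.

7678

0x159E = 1010110011110
7536 = 1110101110000
 OR → 1110111111110 = 7678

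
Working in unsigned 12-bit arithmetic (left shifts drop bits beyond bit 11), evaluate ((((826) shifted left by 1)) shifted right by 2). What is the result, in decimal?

413

826 = 001100111010
→ shifted left by 1 (mod 2^12) → 011001110100 = 1652
→ shifted right by 2 → 000110011101 = 413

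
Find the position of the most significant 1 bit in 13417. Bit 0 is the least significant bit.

13

13417 = 11010001101001
The topmost 1 is at position 13 (since 2^13 = 8192 ≤ 13417 < 16384).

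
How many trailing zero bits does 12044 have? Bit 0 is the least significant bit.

2

12044 = 10111100001100
Trailing zeros: 2, so the lowest set bit is bit 2 (value 4).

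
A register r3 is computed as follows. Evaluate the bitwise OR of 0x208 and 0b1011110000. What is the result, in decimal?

760

0x208 = 1000001000
b = 1011110000
 OR → 1011111000 = 760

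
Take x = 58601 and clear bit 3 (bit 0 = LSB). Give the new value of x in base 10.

58593

x = 1110010011101001
bit 3 is currently 1; clear it via x & ~(1 << 3) = x & ~8
→ 1110010011100001 = 58593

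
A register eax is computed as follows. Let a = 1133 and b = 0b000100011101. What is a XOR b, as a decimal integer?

1392

1133 = 10001101101
b = 00100011101
XOR → 10101110000 = 1392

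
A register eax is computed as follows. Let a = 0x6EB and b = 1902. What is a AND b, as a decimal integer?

0x6EB = 11011101011
1902 = 11101101110
AND → 11001101010 = 1642

1642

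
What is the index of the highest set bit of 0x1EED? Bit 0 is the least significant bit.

12

0x1EED = 1111011101101
The topmost 1 is at position 12 (since 2^12 = 4096 ≤ 7917 < 8192).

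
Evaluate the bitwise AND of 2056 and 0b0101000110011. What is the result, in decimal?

2048

2056 = 100000001000
b = 101000110011
AND → 100000000000 = 2048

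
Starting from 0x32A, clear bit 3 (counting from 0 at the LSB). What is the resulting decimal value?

x = 001100101010
bit 3 is currently 1; clear it via x & ~(1 << 3) = x & ~8
→ 001100100010 = 802

802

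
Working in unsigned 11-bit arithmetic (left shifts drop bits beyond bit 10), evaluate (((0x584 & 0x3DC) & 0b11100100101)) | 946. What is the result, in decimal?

0x584 = 10110000100
0x3DC = 01111011100
→ & → 00110000100 = 388
0b11100100101 = 11100100101
→ & → 00100000100 = 260
946 = 01110110010
→ | → 01110110110 = 950

950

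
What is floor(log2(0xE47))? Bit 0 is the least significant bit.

0xE47 = 111001000111
The topmost 1 is at position 11 (since 2^11 = 2048 ≤ 3655 < 4096).

11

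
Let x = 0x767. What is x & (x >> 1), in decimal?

x = 11101100111 = 1895
x>>1 = 01110110011
AND  = 01100100011 = 803
(x & (x >> 1) has a 1 wherever x has two consecutive 1 bits.)

803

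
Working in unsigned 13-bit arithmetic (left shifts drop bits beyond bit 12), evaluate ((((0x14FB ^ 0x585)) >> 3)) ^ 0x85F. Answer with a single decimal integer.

2672

0x14FB = 1010011111011
0x585 = 0010110000101
→ ^ → 1000101111110 = 4478
→ >> 3 → 0001000101111 = 559
0x85F = 0100001011111
→ ^ → 0101001110000 = 2672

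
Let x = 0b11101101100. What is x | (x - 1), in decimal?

x = 11101101100 = 1900
x - 1 = 11101101011
OR    = 11101101111 = 1903
(x | (x - 1) sets all bits below the lowest set bit.)

1903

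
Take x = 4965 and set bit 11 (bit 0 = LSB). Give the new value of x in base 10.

7013

x = 01001101100101
bit 11 is currently 0; set it via x | (1 << 11) = x | 2048
→ 01101101100101 = 7013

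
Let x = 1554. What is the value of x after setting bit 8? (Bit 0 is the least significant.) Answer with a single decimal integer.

1810

x = 011000010010
bit 8 is currently 0; set it via x | (1 << 8) = x | 256
→ 011100010010 = 1810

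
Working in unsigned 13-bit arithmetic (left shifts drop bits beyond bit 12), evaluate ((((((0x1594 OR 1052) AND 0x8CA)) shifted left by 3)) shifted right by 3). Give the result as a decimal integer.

0x1594 = 1010110010100
1052 = 0010000011100
→ OR → 1010110011100 = 5532
0x8CA = 0100011001010
→ AND → 0000010001000 = 136
→ shifted left by 3 (mod 2^13) → 0010001000000 = 1088
→ shifted right by 3 → 0000010001000 = 136

136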